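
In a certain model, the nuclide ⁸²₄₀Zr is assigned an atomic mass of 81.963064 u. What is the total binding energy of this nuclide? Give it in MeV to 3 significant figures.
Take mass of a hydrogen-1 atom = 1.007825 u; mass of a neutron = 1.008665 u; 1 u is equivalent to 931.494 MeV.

665 MeV

The nucleus contains 40 protons and 82 − 40 = 42 neutrons.
Mass of separated nucleons = 40(1.007825) + 42(1.008665) = 40.313000 + 42.363930 = 82.676930 u
Mass defect Δm = 82.676930 − 81.963064 = 0.713866 u
Binding energy = Δm·c² = 0.713866 × 931.494 MeV/u = 664.962 MeV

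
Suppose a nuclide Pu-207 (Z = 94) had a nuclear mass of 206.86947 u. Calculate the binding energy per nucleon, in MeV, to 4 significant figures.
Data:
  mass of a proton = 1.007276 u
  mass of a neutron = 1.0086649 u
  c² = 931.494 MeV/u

8.071 MeV/nucleon

Σm = 94·m_p + 113·m_n = 94.683944 + 113.9791337 = 208.6630777 u
Mass defect Δm = 208.6630777 − 206.86947 = 1.7936077 u
Binding energy = Δm·c² = 1.7936077 × 931.494 MeV/u = 1670.73 MeV
Dividing by A = 207 gives 8.071 MeV per nucleon.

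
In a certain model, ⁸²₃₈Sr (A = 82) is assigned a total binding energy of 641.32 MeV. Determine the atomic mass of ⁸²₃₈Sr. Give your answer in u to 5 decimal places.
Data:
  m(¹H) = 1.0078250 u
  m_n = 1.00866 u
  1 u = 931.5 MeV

81.98991 u

Mass defect = 641.32 MeV / (931.5 MeV/u) = 0.6884809 u
Constituent mass = 38(1.0078250) + 44(1.00866) = 82.6783900 u
Atomic mass = 82.6783900 − 0.6884809 = 81.9899091 u ≈ 81.98991 u (to 5 decimal places)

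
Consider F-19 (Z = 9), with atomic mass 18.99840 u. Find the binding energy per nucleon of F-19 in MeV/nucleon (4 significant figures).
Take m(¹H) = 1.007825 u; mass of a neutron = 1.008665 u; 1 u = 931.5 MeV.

7.779 MeV/nucleon

Σm = 9·m(¹H) + 10·m_n = 9.070425 + 10.086650 = 19.157075 u
Δm = 19.157075 − 18.99840 = 0.158675 u
E_B = 0.158675 × 931.5 = 147.806 MeV
Dividing by A = 19 gives 7.779 MeV per nucleon.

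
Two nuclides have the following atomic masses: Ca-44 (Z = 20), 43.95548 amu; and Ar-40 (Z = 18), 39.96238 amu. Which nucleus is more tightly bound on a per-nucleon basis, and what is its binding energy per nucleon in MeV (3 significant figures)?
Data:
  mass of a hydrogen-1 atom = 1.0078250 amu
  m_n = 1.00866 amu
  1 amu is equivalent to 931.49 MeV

Ca-44; 8.66 MeV/nucleon

Ca-44: Σm = 20(1.0078250) + 24(1.00866) = 44.3643400 amu; Δm = 0.4088600 amu; E_B = 380.85 MeV; E_B/A = 8.656 MeV
Ar-40: Σm = 18(1.0078250) + 22(1.00866) = 40.3313700 amu; Δm = 0.3689900 amu; E_B = 343.71 MeV; E_B/A = 8.593 MeV
Ca-44 has the higher binding energy per nucleon, so it is the more tightly bound nucleus.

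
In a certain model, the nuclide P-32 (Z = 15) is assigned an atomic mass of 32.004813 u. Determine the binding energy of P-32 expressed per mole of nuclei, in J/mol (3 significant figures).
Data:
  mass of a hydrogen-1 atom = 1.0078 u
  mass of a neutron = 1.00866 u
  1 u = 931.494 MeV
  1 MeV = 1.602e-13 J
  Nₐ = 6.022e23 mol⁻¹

The nucleus contains 15 protons and 32 − 15 = 17 neutrons.
Σm = 15·m(¹H) + 17·m_n = 15.1170 + 17.14722 = 32.26422 u
Δm = 32.26422 − 32.004813 = 0.259407 u
Binding energy = Δm·c² = 0.259407 × 931.494 MeV/u = 241.636 MeV
Per nucleus in joules: 241.636 MeV × 1.602e-13 J/MeV = 3.8710e-11 J
Per mole: 3.8710e-11 J × 6.022e23 mol⁻¹ = 2.3311e+13 J/mol

2.33e+13 J/mol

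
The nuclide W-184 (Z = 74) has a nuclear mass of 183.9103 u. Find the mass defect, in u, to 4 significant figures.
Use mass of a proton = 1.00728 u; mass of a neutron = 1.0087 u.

With 74 protons and 110 neutrons (A = 184):
Σm = 74·m_p + 110·m_n = 74.53872 + 110.9570 = 185.49572 u
Δm = 185.49572 − 183.9103 = 1.58542 u

1.585 u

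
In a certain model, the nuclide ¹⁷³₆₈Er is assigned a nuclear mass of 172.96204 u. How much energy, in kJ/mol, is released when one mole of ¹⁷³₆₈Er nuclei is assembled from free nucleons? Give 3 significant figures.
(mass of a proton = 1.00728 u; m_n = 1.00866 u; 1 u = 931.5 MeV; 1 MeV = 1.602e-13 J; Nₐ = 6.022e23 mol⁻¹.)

1.30e+11 kJ/mol

Σm = 68·m_p + 105·m_n = 68.49504 + 105.90930 = 174.40434 u
Δm = 174.40434 − 172.96204 = 1.44230 u
E_B = 1.44230 × 931.5 = 1343.50 MeV
Per nucleus in joules: 1343.50 MeV × 1.602e-13 J/MeV = 2.1523e-10 J
Per mole: 2.1523e-10 J × 6.022e23 mol⁻¹ = 1.2961e+14 J/mol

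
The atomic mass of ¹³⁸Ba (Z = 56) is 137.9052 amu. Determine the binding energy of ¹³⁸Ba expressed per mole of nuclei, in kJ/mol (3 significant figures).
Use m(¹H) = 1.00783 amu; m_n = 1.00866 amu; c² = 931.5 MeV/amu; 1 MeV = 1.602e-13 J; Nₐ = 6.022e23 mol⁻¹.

The nucleus contains 56 protons and 138 − 56 = 82 neutrons.
Mass of separated nucleons = 56(1.00783) + 82(1.00866) = 56.43848 + 82.71012 = 139.14860 amu
The mass defect is 139.14860 − 137.9052 = 1.24340 amu.
Binding energy = Δm·c² = 1.24340 × 931.5 MeV/amu = 1158.23 MeV
Per nucleus in joules: 1158.23 MeV × 1.602e-13 J/MeV = 1.8555e-10 J
Per mole: 1.8555e-10 J × 6.022e23 mol⁻¹ = 1.1174e+14 J/mol

1.12e+11 kJ/mol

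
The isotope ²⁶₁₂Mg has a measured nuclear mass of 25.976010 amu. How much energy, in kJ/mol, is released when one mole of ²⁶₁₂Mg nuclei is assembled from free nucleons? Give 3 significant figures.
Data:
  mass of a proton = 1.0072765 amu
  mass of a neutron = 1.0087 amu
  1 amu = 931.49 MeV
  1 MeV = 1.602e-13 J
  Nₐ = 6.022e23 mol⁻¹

Total constituent mass: 12 × 1.0072765 + 14 × 1.0087 = 26.2091180 amu
The mass defect is 26.2091180 − 25.976010 = 0.2331080 amu.
Converting to energy: 0.2331080 amu × 931.49 MeV/amu = 217.138 MeV
Per nucleus in joules: 217.138 MeV × 1.602e-13 J/MeV = 3.4786e-11 J
Per mole: 3.4786e-11 J × 6.022e23 mol⁻¹ = 2.0948e+13 J/mol

2.09e+10 kJ/mol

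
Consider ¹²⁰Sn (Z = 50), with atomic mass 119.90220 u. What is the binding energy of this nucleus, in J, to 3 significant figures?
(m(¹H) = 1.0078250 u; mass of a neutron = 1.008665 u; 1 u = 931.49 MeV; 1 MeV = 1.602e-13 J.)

1.63e-10 J

Σm = 50·m(¹H) + 70·m_n = 50.3912500 + 70.606550 = 120.9978000 u
The mass defect is 120.9978000 − 119.90220 = 1.0956000 u.
Binding energy = Δm·c² = 1.0956000 × 931.49 MeV/u = 1020.54 MeV
In joules: 1020.54 MeV × 1.602e-13 J/MeV = 1.6349e-10 J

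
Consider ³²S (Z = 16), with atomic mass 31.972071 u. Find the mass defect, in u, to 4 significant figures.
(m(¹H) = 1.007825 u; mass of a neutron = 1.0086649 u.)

0.2918 u

Σm = 16·m(¹H) + 16·m_n = 16.125200 + 16.1386384 = 32.2638384 u
Mass defect Δm = 32.2638384 − 31.972071 = 0.2917674 u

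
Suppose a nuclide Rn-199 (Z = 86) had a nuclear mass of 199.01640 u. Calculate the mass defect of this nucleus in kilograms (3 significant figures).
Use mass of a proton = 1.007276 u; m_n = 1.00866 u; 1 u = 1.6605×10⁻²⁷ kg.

Σm = 86·m_p + 113·m_n = 86.625736 + 113.97858 = 200.604316 u
Mass defect Δm = 200.604316 − 199.01640 = 1.587916 u
In SI units: 1.587916 u × 1.6605×10⁻²⁷ kg/u = 2.6367e-27 kg

2.64e-27 kg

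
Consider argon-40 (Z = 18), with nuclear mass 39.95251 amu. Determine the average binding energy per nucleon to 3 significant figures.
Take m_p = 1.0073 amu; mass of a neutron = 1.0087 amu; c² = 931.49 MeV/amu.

Mass of separated nucleons = 18(1.0073) + 22(1.0087) = 18.1314 + 22.1914 = 40.3228 amu
Mass defect Δm = 40.3228 − 39.95251 = 0.37029 amu
Converting to energy: 0.37029 amu × 931.49 MeV/amu = 344.921 MeV
Dividing by A = 40 gives 8.623 MeV per nucleon.

8.62 MeV/nucleon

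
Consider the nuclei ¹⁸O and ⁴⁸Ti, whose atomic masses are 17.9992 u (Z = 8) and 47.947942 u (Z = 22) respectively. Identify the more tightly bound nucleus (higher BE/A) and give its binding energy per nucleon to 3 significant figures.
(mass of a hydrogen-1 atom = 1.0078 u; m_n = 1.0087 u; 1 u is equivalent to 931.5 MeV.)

¹⁸O: Σm = 8(1.0078) + 10(1.0087) = 18.1494 u; Δm = 0.1502 u; E_B = 139.91 MeV; E_B/A = 7.773 MeV
⁴⁸Ti: Σm = 22(1.0078) + 26(1.0087) = 48.3978 u; Δm = 0.449858 u; E_B = 419.04 MeV; E_B/A = 8.730 MeV
⁴⁸Ti has the higher binding energy per nucleon, so it is the more tightly bound nucleus.

⁴⁸Ti; 8.73 MeV/nucleon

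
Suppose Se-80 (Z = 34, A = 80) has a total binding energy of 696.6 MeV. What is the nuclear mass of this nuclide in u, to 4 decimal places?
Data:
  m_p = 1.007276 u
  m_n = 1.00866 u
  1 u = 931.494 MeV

79.8979 u

Mass defect = 696.6 MeV / (931.494 MeV/u) = 0.747831 u
Constituent mass = 34(1.007276) + 46(1.00866) = 80.645744 u
Nuclear mass = 80.645744 − 0.747831 = 79.897913 u ≈ 79.8979 u (to 4 decimal places)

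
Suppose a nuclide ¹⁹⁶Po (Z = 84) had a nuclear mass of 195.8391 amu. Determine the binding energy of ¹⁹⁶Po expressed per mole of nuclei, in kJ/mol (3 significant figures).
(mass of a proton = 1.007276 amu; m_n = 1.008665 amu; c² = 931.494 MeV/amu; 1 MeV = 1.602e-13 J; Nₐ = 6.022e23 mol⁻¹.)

1.57e+11 kJ/mol

With 84 protons and 112 neutrons (A = 196):
Σm = 84·m_p + 112·m_n = 84.611184 + 112.970480 = 197.581664 amu
The mass defect is 197.581664 − 195.8391 = 1.742564 amu.
Binding energy = Δm·c² = 1.742564 × 931.494 MeV/amu = 1623.19 MeV
Per nucleus in joules: 1623.19 MeV × 1.602e-13 J/MeV = 2.6004e-10 J
Per mole: 2.6004e-10 J × 6.022e23 mol⁻¹ = 1.5660e+14 J/mol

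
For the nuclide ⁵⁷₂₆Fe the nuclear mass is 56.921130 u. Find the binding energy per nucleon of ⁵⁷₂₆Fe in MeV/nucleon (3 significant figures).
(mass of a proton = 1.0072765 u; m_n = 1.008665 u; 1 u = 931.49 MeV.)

8.77 MeV/nucleon

Total constituent mass: 26 × 1.0072765 + 31 × 1.008665 = 57.4578040 u
Δm = 57.4578040 − 56.921130 = 0.5366740 u
Converting to energy: 0.5366740 u × 931.49 MeV/u = 499.906 MeV
BE/A = 499.906 MeV / 57 = 8.770 MeV/nucleon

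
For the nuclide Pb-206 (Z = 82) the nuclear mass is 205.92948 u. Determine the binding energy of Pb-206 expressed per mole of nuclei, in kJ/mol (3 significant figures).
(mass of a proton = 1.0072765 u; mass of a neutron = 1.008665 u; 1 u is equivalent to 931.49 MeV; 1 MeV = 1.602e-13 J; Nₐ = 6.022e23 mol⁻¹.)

Σm = 82·m_p + 124·m_n = 82.5966730 + 125.074460 = 207.6711330 u
Mass defect Δm = 207.6711330 − 205.92948 = 1.7416530 u
E_B = 1.7416530 × 931.49 = 1622.33 MeV
Per nucleus in joules: 1622.33 MeV × 1.602e-13 J/MeV = 2.5990e-10 J
Per mole: 2.5990e-10 J × 6.022e23 mol⁻¹ = 1.5651e+14 J/mol

1.57e+11 kJ/mol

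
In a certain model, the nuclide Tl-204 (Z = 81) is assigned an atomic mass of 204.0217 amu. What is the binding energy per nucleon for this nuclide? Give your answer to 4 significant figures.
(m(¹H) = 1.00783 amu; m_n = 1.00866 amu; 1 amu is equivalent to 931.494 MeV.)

The nucleus contains 81 protons and 204 − 81 = 123 neutrons.
Total constituent mass: 81 × 1.00783 + 123 × 1.00866 = 205.69941 amu
Δm = 205.69941 − 204.0217 = 1.67771 amu
Converting to energy: 1.67771 amu × 931.494 MeV/amu = 1562.78 MeV
BE/A = 1562.78 MeV / 204 = 7.661 MeV/nucleon

7.661 MeV/nucleon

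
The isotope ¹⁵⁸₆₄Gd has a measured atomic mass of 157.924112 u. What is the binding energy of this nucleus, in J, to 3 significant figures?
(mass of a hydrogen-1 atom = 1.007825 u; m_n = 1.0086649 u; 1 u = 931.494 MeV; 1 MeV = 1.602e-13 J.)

The nucleus contains 64 protons and 158 − 64 = 94 neutrons.
Σm = 64·m(¹H) + 94·m_n = 64.500800 + 94.8145006 = 159.3153006 u
Δm = 159.3153006 − 157.924112 = 1.3911886 u
E_B = 1.3911886 × 931.494 = 1295.88 MeV
In joules: 1295.88 MeV × 1.602e-13 J/MeV = 2.0760e-10 J

2.08e-10 J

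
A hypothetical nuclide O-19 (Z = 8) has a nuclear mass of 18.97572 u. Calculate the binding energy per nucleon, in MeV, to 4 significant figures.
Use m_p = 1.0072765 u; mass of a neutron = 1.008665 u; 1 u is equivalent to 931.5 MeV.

8.717 MeV/nucleon

With 8 protons and 11 neutrons (A = 19):
Mass of separated nucleons = 8(1.0072765) + 11(1.008665) = 8.0582120 + 11.095315 = 19.1535270 u
Δm = 19.1535270 − 18.97572 = 0.1778070 u
Binding energy = Δm·c² = 0.1778070 × 931.5 MeV/u = 165.627 MeV
Dividing by A = 19 gives 8.717 MeV per nucleon.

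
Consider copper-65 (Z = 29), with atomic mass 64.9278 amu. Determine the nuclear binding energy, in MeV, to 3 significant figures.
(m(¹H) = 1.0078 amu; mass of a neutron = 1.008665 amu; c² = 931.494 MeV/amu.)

569 MeV

The nucleus contains 29 protons and 65 − 29 = 36 neutrons.
Σm = 29·m(¹H) + 36·m_n = 29.2262 + 36.311940 = 65.538140 amu
Δm = 65.538140 − 64.9278 = 0.610340 amu
E_B = 0.610340 × 931.494 = 568.528 MeV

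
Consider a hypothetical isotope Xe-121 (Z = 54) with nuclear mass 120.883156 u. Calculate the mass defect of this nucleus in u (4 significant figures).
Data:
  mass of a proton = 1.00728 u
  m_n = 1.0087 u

1.093 u

The nucleus contains 54 protons and 121 − 54 = 67 neutrons.
Total constituent mass: 54 × 1.00728 + 67 × 1.0087 = 121.97602 u
Δm = 121.97602 − 120.883156 = 1.092864 u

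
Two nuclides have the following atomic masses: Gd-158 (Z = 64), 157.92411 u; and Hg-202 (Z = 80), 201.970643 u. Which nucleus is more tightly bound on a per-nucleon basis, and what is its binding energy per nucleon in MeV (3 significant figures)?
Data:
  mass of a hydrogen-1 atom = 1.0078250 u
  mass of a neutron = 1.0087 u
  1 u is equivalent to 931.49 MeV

Gd-158; 8.22 MeV/nucleon

Gd-158: Σm = 64(1.0078250) + 94(1.0087) = 159.3186000 u; Δm = 1.3944900 u; E_B = 1298.95 MeV; E_B/A = 8.221 MeV
Hg-202: Σm = 80(1.0078250) + 122(1.0087) = 203.6874000 u; Δm = 1.7167570 u; E_B = 1599.14 MeV; E_B/A = 7.917 MeV
Gd-158 has the higher binding energy per nucleon, so it is the more tightly bound nucleus.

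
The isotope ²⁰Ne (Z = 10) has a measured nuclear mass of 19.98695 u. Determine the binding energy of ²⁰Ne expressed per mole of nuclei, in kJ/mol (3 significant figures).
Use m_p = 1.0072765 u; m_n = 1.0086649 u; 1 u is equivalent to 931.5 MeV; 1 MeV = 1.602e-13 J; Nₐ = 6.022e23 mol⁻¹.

Mass of separated nucleons = 10(1.0072765) + 10(1.0086649) = 10.0727650 + 10.0866490 = 20.1594140 u
Δm = 20.1594140 − 19.98695 = 0.1724640 u
E_B = 0.1724640 × 931.5 = 160.650 MeV
Per nucleus in joules: 160.650 MeV × 1.602e-13 J/MeV = 2.5736e-11 J
Per mole: 2.5736e-11 J × 6.022e23 mol⁻¹ = 1.5498e+13 J/mol

1.55e+10 kJ/mol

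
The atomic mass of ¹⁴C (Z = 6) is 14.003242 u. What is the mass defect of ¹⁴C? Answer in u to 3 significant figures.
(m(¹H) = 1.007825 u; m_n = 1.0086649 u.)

0.113 u

The nucleus contains 6 protons and 14 − 6 = 8 neutrons.
Mass of separated nucleons = 6(1.007825) + 8(1.0086649) = 6.046950 + 8.0693192 = 14.1162692 u
Mass defect Δm = 14.1162692 − 14.003242 = 0.1130272 u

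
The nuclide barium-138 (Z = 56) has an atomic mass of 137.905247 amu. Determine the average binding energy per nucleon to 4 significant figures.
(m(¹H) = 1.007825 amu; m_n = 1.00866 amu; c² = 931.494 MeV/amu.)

8.391 MeV/nucleon

Total constituent mass: 56 × 1.007825 + 82 × 1.00866 = 139.148320 amu
Δm = 139.148320 − 137.905247 = 1.243073 amu
Binding energy = Δm·c² = 1.243073 × 931.494 MeV/amu = 1157.92 MeV
Dividing by A = 138 gives 8.391 MeV per nucleon.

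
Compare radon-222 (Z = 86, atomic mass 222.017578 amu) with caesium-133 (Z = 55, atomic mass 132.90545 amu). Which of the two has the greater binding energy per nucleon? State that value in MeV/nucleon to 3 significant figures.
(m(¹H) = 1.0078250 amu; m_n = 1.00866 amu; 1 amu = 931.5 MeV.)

caesium-133; 8.41 MeV/nucleon

radon-222: Σm = 86(1.0078250) + 136(1.00866) = 223.8507100 amu; Δm = 1.8331320 amu; E_B = 1707.6 MeV; E_B/A = 7.692 MeV
caesium-133: Σm = 55(1.0078250) + 78(1.00866) = 134.1058550 amu; Δm = 1.2004050 amu; E_B = 1118.18 MeV; E_B/A = 8.407 MeV
caesium-133 has the higher binding energy per nucleon, so it is the more tightly bound nucleus.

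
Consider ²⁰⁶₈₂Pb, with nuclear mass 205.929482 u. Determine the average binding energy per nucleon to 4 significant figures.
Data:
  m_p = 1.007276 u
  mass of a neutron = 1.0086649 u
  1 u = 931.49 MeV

7.875 MeV/nucleon

Mass of separated nucleons = 82(1.007276) + 124(1.0086649) = 82.596632 + 125.0744476 = 207.6710796 u
The mass defect is 207.6710796 − 205.929482 = 1.7415976 u.
Binding energy = Δm·c² = 1.7415976 × 931.49 MeV/u = 1622.28 MeV
Per nucleon: 1622.28 / 206 = 7.875 MeV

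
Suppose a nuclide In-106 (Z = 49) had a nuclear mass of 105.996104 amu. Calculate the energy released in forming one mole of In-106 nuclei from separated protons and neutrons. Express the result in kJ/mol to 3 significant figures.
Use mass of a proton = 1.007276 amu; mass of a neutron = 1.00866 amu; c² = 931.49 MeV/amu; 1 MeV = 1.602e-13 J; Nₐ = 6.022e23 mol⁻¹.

7.67e+10 kJ/mol

The nucleus contains 49 protons and 106 − 49 = 57 neutrons.
Total constituent mass: 49 × 1.007276 + 57 × 1.00866 = 106.850144 amu
The mass defect is 106.850144 − 105.996104 = 0.854040 amu.
Converting to energy: 0.854040 amu × 931.49 MeV/amu = 795.530 MeV
Per nucleus in joules: 795.530 MeV × 1.602e-13 J/MeV = 1.2744e-10 J
Per mole: 1.2744e-10 J × 6.022e23 mol⁻¹ = 7.6744e+13 J/mol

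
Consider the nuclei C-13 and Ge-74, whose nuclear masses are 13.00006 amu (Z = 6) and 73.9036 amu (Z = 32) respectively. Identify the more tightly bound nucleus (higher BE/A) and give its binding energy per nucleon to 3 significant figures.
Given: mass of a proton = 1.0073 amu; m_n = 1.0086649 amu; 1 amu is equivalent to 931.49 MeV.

Ge-74; 8.73 MeV/nucleon

C-13: Σm = 6(1.0073) + 7(1.0086649) = 13.1044543 amu; Δm = 0.1043943 amu; E_B = 97.242 MeV; E_B/A = 7.480 MeV
Ge-74: Σm = 32(1.0073) + 42(1.0086649) = 74.5975258 amu; Δm = 0.6939258 amu; E_B = 646.38 MeV; E_B/A = 8.7349 MeV
Ge-74 has the higher binding energy per nucleon, so it is the more tightly bound nucleus.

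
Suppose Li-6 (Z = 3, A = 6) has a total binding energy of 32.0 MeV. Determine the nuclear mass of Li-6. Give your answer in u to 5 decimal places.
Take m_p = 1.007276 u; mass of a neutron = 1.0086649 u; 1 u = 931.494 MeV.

Mass defect = 32.0 MeV / (931.494 MeV/u) = 0.0343534 u
Constituent mass = 3(1.007276) + 3(1.0086649) = 6.0478227 u
Nuclear mass = 6.0478227 − 0.0343534 = 6.0134693 u ≈ 6.01347 u (to 5 decimal places)

6.01347 u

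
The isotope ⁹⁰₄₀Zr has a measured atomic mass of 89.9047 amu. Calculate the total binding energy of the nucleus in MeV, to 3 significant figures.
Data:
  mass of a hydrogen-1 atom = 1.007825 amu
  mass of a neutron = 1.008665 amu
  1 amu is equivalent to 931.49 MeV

Z = 40, so N = A − Z = 90 − 40 = 50.
Total constituent mass: 40 × 1.007825 + 50 × 1.008665 = 90.746250 amu
Mass defect Δm = 90.746250 − 89.9047 = 0.841550 amu
E_B = 0.841550 × 931.49 = 783.895 MeV

784 MeV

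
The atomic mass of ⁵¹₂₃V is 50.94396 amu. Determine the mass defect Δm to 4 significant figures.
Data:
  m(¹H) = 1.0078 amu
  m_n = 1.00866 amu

0.4779 amu

With 23 protons and 28 neutrons (A = 51):
Σm = 23·m(¹H) + 28·m_n = 23.1794 + 28.24248 = 51.42188 amu
Δm = 51.42188 − 50.94396 = 0.47792 amu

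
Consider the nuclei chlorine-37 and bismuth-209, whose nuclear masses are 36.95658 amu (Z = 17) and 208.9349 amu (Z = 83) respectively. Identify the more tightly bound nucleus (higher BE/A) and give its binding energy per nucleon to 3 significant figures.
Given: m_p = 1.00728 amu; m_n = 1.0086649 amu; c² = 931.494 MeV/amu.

chlorine-37; 8.57 MeV/nucleon

chlorine-37: Σm = 17(1.00728) + 20(1.0086649) = 37.2970580 amu; Δm = 0.3404780 amu; E_B = 317.15 MeV; E_B/A = 8.572 MeV
bismuth-209: Σm = 83(1.00728) + 126(1.0086649) = 210.6960174 amu; Δm = 1.7611174 amu; E_B = 1640.5 MeV; E_B/A = 7.849 MeV
chlorine-37 has the higher binding energy per nucleon, so it is the more tightly bound nucleus.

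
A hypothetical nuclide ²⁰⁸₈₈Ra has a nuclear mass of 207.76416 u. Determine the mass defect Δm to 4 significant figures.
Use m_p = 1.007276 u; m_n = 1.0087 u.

1.920 u

The nucleus contains 88 protons and 208 − 88 = 120 neutrons.
Σm = 88·m_p + 120·m_n = 88.640288 + 121.0440 = 209.684288 u
Δm = 209.684288 − 207.76416 = 1.920128 u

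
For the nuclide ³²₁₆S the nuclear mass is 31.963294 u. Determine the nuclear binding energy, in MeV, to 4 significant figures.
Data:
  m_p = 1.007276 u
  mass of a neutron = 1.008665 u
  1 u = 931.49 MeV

271.8 MeV

The nucleus contains 16 protons and 32 − 16 = 16 neutrons.
Total constituent mass: 16 × 1.007276 + 16 × 1.008665 = 32.255056 u
The mass defect is 32.255056 − 31.963294 = 0.291762 u.
Converting to energy: 0.291762 u × 931.49 MeV/u = 271.773 MeV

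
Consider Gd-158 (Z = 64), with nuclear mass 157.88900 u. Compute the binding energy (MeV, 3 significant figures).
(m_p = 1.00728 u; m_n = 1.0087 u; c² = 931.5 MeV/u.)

1300 MeV

With 64 protons and 94 neutrons (A = 158):
Total constituent mass: 64 × 1.00728 + 94 × 1.0087 = 159.28372 u
The mass defect is 159.28372 − 157.88900 = 1.39472 u.
E_B = 1.39472 × 931.5 = 1299.18 MeV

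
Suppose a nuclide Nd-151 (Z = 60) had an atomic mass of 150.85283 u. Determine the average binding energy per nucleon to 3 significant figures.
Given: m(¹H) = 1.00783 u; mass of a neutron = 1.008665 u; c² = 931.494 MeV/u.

8.67 MeV/nucleon

With 60 protons and 91 neutrons (A = 151):
Σm = 60·m(¹H) + 91·m_n = 60.46980 + 91.788515 = 152.258315 u
The mass defect is 152.258315 − 150.85283 = 1.405485 u.
Converting to energy: 1.405485 u × 931.494 MeV/u = 1309.20 MeV
BE/A = 1309.20 MeV / 151 = 8.670 MeV/nucleon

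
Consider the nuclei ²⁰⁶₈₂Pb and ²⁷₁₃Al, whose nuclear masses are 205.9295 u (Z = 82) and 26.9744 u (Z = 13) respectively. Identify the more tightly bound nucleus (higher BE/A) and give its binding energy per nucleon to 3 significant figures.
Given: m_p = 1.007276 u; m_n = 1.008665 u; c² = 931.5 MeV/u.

²⁷₁₃Al; 8.33 MeV/nucleon

²⁰⁶₈₂Pb: Σm = 82(1.007276) + 124(1.008665) = 207.671092 u; Δm = 1.741592 u; E_B = 1622.3 MeV; E_B/A = 7.875 MeV
²⁷₁₃Al: Σm = 13(1.007276) + 14(1.008665) = 27.215898 u; Δm = 0.241498 u; E_B = 224.96 MeV; E_B/A = 8.332 MeV
²⁷₁₃Al has the higher binding energy per nucleon, so it is the more tightly bound nucleus.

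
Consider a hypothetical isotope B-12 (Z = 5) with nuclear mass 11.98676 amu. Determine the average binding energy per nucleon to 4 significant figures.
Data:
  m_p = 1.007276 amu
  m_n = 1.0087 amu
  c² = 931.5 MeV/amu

With 5 protons and 7 neutrons (A = 12):
Mass of separated nucleons = 5(1.007276) + 7(1.0087) = 5.036380 + 7.0609 = 12.097280 amu
The mass defect is 12.097280 − 11.98676 = 0.110520 amu.
Binding energy = Δm·c² = 0.110520 × 931.5 MeV/amu = 102.949 MeV
Per nucleon: 102.949 / 12 = 8.579 MeV

8.579 MeV/nucleon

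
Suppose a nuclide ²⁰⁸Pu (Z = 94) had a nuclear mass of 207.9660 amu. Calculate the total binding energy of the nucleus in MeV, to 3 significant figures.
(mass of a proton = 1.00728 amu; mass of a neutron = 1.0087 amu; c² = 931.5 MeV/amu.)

1590 MeV

Mass of separated nucleons = 94(1.00728) + 114(1.0087) = 94.68432 + 114.9918 = 209.67612 amu
Mass defect Δm = 209.67612 − 207.9660 = 1.71012 amu
Converting to energy: 1.71012 amu × 931.5 MeV/amu = 1592.98 MeV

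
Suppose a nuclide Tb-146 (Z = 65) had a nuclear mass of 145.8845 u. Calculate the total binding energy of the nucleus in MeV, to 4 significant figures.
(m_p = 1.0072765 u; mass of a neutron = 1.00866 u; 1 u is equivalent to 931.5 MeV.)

1202 MeV

Total constituent mass: 65 × 1.0072765 + 81 × 1.00866 = 147.1744325 u
Mass defect Δm = 147.1744325 − 145.8845 = 1.2899325 u
E_B = 1.2899325 × 931.5 = 1201.57 MeV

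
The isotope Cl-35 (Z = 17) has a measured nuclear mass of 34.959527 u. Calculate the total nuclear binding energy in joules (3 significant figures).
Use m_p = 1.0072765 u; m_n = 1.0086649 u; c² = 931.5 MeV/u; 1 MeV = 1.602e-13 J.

4.78e-11 J

Z = 17, so N = A − Z = 35 − 17 = 18.
Σm = 17·m_p + 18·m_n = 17.1237005 + 18.1559682 = 35.2796687 u
Δm = 35.2796687 − 34.959527 = 0.3201417 u
E_B = 0.3201417 × 931.5 = 298.212 MeV
In joules: 298.212 MeV × 1.602e-13 J/MeV = 4.7774e-11 J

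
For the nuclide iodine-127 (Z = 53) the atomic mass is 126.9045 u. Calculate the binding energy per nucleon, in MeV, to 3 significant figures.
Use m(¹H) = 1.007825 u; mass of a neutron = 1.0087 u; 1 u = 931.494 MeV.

The nucleus contains 53 protons and 127 − 53 = 74 neutrons.
Mass of separated nucleons = 53(1.007825) + 74(1.0087) = 53.414725 + 74.6438 = 128.058525 u
Δm = 128.058525 − 126.9045 = 1.154025 u
Converting to energy: 1.154025 u × 931.494 MeV/u = 1074.97 MeV
BE/A = 1074.97 MeV / 127 = 8.464 MeV/nucleon

8.46 MeV/nucleon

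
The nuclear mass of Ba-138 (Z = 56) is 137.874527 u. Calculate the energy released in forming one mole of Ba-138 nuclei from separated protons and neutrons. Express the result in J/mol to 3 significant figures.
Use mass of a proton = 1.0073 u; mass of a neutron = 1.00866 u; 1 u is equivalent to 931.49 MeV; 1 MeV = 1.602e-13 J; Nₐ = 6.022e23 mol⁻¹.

1.12e+14 J/mol

Mass of separated nucleons = 56(1.0073) + 82(1.00866) = 56.4088 + 82.71012 = 139.11892 u
Δm = 139.11892 − 137.874527 = 1.244393 u
E_B = 1.244393 × 931.49 = 1159.14 MeV
Per nucleus in joules: 1159.14 MeV × 1.602e-13 J/MeV = 1.8569e-10 J
Per mole: 1.8569e-10 J × 6.022e23 mol⁻¹ = 1.1182e+14 J/mol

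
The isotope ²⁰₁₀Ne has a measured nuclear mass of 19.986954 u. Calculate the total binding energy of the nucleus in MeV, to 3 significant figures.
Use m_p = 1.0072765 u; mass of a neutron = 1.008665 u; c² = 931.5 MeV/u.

161 MeV

With 10 protons and 10 neutrons (A = 20):
Σm = 10·m_p + 10·m_n = 10.0727650 + 10.086650 = 20.1594150 u
Δm = 20.1594150 − 19.986954 = 0.1724610 u
Binding energy = Δm·c² = 0.1724610 × 931.5 MeV/u = 160.647 MeV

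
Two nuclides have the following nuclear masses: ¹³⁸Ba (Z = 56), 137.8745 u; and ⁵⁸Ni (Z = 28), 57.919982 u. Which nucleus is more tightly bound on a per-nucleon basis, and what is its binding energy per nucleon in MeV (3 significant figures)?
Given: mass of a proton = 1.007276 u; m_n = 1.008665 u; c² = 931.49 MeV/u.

⁵⁸Ni; 8.73 MeV/nucleon

¹³⁸Ba: Σm = 56(1.007276) + 82(1.008665) = 139.117986 u; Δm = 1.243486 u; E_B = 1158.3 MeV; E_B/A = 8.393 MeV
⁵⁸Ni: Σm = 28(1.007276) + 30(1.008665) = 58.463678 u; Δm = 0.543696 u; E_B = 506.45 MeV; E_B/A = 8.732 MeV
⁵⁸Ni has the higher binding energy per nucleon, so it is the more tightly bound nucleus.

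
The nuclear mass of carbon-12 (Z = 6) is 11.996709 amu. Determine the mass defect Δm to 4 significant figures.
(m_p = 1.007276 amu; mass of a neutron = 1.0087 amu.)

The nucleus contains 6 protons and 12 − 6 = 6 neutrons.
Σm = 6·m_p + 6·m_n = 6.043656 + 6.0522 = 12.095856 amu
Δm = 12.095856 − 11.996709 = 0.099147 amu

0.09915 amu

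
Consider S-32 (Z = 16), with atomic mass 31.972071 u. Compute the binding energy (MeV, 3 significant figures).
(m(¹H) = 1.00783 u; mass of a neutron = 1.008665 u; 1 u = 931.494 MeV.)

With 16 protons and 16 neutrons (A = 32):
Total constituent mass: 16 × 1.00783 + 16 × 1.008665 = 32.263920 u
Δm = 32.263920 − 31.972071 = 0.291849 u
Binding energy = Δm·c² = 0.291849 × 931.494 MeV/u = 271.856 MeV

272 MeV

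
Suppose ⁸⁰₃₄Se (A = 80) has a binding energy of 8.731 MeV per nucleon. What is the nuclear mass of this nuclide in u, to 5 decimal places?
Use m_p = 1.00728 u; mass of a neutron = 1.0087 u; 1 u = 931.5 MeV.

Total binding energy = 80 × 8.731 = 698.480 MeV
Mass defect = 698.480 MeV / (931.5 MeV/u) = 0.7498443 u
Constituent mass = 34(1.00728) + 46(1.0087) = 80.64772 u
Nuclear mass = 80.64772 − 0.7498443 = 79.8978757 u ≈ 79.89788 u (to 5 decimal places)

79.89788 u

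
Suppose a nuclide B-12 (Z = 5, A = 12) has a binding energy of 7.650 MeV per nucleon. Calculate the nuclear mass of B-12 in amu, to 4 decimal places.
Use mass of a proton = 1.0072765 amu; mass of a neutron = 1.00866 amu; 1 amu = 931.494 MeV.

11.9985 amu

Total binding energy = 12 × 7.650 = 91.800 MeV
Mass defect = 91.800 MeV / (931.494 MeV/amu) = 0.098551 amu
Constituent mass = 5(1.0072765) + 7(1.00866) = 12.0970025 amu
Nuclear mass = 12.0970025 − 0.098551 = 11.9984515 amu ≈ 11.9985 amu (to 4 decimal places)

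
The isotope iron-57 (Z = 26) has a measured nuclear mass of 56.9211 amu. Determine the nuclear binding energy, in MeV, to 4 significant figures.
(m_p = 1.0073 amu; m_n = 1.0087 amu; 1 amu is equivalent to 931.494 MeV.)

Total constituent mass: 26 × 1.0073 + 31 × 1.0087 = 57.4595 amu
Δm = 57.4595 − 56.9211 = 0.5384 amu
E_B = 0.5384 × 931.494 = 501.516 MeV

501.5 MeV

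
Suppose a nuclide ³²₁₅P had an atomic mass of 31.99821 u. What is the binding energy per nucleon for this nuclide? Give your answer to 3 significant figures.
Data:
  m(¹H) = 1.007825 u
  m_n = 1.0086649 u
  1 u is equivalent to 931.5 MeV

7.76 MeV/nucleon

With 15 protons and 17 neutrons (A = 32):
Mass of separated nucleons = 15(1.007825) + 17(1.0086649) = 15.117375 + 17.1473033 = 32.2646783 u
Δm = 32.2646783 − 31.99821 = 0.2664683 u
Binding energy = Δm·c² = 0.2664683 × 931.5 MeV/u = 248.215 MeV
Per nucleon: 248.215 / 32 = 7.757 MeV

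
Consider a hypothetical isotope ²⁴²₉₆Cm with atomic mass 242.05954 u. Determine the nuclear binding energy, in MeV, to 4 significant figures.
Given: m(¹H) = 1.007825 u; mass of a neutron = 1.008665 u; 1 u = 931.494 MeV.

1823 MeV

Σm = 96·m(¹H) + 146·m_n = 96.751200 + 147.265090 = 244.016290 u
The mass defect is 244.016290 − 242.05954 = 1.956750 u.
Converting to energy: 1.956750 u × 931.494 MeV/u = 1822.70 MeV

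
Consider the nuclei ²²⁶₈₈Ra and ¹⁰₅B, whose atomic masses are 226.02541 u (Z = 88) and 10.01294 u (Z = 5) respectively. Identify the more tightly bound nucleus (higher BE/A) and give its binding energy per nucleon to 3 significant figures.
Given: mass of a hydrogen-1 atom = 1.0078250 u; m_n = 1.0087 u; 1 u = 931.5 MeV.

²²⁶₈₈Ra: Σm = 88(1.0078250) + 138(1.0087) = 227.8892000 u; Δm = 1.8637900 u; E_B = 1736.1 MeV; E_B/A = 7.682 MeV
¹⁰₅B: Σm = 5(1.0078250) + 5(1.0087) = 10.0826250 u; Δm = 0.0696850 u; E_B = 64.912 MeV; E_B/A = 6.491 MeV
²²⁶₈₈Ra has the higher binding energy per nucleon, so it is the more tightly bound nucleus.

²²⁶₈₈Ra; 7.68 MeV/nucleon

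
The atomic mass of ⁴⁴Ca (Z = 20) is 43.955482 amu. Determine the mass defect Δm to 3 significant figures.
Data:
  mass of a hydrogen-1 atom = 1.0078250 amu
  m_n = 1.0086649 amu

Z = 20, so N = A − Z = 44 − 20 = 24.
Total constituent mass: 20 × 1.0078250 + 24 × 1.0086649 = 44.3644576 amu
Δm = 44.3644576 − 43.955482 = 0.4089756 amu

0.409 amu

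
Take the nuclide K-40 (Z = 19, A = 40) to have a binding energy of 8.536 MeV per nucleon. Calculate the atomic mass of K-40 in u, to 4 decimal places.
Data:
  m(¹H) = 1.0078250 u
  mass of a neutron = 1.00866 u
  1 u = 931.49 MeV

Total binding energy = 40 × 8.536 = 341.440 MeV
Mass defect = 341.440 MeV / (931.49 MeV/u) = 0.366553 u
Constituent mass = 19(1.0078250) + 21(1.00866) = 40.3305350 u
Atomic mass = 40.3305350 − 0.366553 = 39.9639820 u ≈ 39.9640 u (to 4 decimal places)

39.9640 u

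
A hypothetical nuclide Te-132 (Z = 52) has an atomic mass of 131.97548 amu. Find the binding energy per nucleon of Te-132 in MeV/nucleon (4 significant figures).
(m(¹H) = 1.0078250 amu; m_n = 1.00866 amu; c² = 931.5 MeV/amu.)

7.933 MeV/nucleon

Z = 52, so N = A − Z = 132 − 52 = 80.
Mass of separated nucleons = 52(1.0078250) + 80(1.00866) = 52.4069000 + 80.69280 = 133.0997000 amu
Δm = 133.0997000 − 131.97548 = 1.1242200 amu
Converting to energy: 1.1242200 amu × 931.5 MeV/amu = 1047.21 MeV
BE/A = 1047.21 MeV / 132 = 7.933 MeV/nucleon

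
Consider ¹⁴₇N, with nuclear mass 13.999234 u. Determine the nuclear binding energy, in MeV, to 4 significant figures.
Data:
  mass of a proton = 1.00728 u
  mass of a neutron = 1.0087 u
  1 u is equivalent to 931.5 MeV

104.9 MeV

Mass of separated nucleons = 7(1.00728) + 7(1.0087) = 7.05096 + 7.0609 = 14.11186 u
Mass defect Δm = 14.11186 − 13.999234 = 0.112626 u
E_B = 0.112626 × 931.5 = 104.911 MeV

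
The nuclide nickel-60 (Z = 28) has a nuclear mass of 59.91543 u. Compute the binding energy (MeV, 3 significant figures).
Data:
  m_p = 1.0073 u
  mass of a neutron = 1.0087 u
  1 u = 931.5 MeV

Σm = 28·m_p + 32·m_n = 28.2044 + 32.2784 = 60.4828 u
The mass defect is 60.4828 − 59.91543 = 0.56737 u.
E_B = 0.56737 × 931.5 = 528.505 MeV

529 MeV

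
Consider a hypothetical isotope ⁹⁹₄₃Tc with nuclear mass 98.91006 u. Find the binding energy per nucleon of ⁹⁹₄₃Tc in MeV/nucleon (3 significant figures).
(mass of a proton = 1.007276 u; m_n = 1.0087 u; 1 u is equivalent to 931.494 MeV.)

Total constituent mass: 43 × 1.007276 + 56 × 1.0087 = 99.800068 u
Mass defect Δm = 99.800068 − 98.91006 = 0.890008 u
Converting to energy: 0.890008 u × 931.494 MeV/u = 829.037 MeV
Dividing by A = 99 gives 8.374 MeV per nucleon.

8.37 MeV/nucleon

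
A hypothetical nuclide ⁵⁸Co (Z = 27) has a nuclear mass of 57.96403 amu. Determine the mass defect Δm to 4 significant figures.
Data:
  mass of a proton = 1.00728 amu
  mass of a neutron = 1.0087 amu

With 27 protons and 31 neutrons (A = 58):
Mass of separated nucleons = 27(1.00728) + 31(1.0087) = 27.19656 + 31.2697 = 58.46626 amu
Mass defect Δm = 58.46626 − 57.96403 = 0.50223 amu

0.5022 amu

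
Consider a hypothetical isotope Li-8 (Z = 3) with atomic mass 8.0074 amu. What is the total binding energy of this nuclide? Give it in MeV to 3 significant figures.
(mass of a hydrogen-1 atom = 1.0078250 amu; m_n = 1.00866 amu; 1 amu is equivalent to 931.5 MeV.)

55.3 MeV

The nucleus contains 3 protons and 8 − 3 = 5 neutrons.
Σm = 3·m(¹H) + 5·m_n = 3.0234750 + 5.04330 = 8.0667750 amu
The mass defect is 8.0667750 − 8.0074 = 0.0593750 amu.
Converting to energy: 0.0593750 amu × 931.5 MeV/amu = 55.3078 MeV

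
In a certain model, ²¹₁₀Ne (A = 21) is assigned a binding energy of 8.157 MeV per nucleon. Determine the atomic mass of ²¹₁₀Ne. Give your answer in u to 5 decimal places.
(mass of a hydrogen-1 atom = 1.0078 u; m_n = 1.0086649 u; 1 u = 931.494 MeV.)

Total binding energy = 21 × 8.157 = 171.297 MeV
Mass defect = 171.297 MeV / (931.494 MeV/u) = 0.1838949 u
Constituent mass = 10(1.0078) + 11(1.0086649) = 21.1733139 u
Atomic mass = 21.1733139 − 0.1838949 = 20.9894190 u ≈ 20.98942 u (to 5 decimal places)

20.98942 u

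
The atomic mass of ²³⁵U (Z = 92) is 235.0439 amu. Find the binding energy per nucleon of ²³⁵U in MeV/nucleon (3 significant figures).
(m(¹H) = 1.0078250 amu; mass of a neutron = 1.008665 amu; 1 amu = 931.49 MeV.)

Σm = 92·m(¹H) + 143·m_n = 92.7199000 + 144.239095 = 236.9589950 amu
Mass defect Δm = 236.9589950 − 235.0439 = 1.9150950 amu
Binding energy = Δm·c² = 1.9150950 × 931.49 MeV/amu = 1783.89 MeV
Dividing by A = 235 gives 7.591 MeV per nucleon.

7.59 MeV/nucleon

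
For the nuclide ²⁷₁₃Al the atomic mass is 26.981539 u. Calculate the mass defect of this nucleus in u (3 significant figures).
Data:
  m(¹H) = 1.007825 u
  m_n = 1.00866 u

0.241 u

The nucleus contains 13 protons and 27 − 13 = 14 neutrons.
Mass of separated nucleons = 13(1.007825) + 14(1.00866) = 13.101725 + 14.12124 = 27.222965 u
Mass defect Δm = 27.222965 − 26.981539 = 0.241426 u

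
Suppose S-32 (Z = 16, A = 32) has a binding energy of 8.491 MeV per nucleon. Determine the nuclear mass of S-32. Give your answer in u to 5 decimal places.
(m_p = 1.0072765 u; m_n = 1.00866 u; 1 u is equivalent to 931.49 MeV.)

Total binding energy = 32 × 8.491 = 271.712 MeV
Mass defect = 271.712 MeV / (931.49 MeV/u) = 0.2916961 u
Constituent mass = 16(1.0072765) + 16(1.00866) = 32.2549840 u
Nuclear mass = 32.2549840 − 0.2916961 = 31.9632879 u ≈ 31.96329 u (to 5 decimal places)

31.96329 u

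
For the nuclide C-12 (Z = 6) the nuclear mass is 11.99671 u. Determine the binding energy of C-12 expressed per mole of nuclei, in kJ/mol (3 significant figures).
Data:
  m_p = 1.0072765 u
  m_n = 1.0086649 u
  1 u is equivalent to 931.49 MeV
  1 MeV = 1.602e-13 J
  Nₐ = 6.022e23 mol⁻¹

With 6 protons and 6 neutrons (A = 12):
Σm = 6·m_p + 6·m_n = 6.0436590 + 6.0519894 = 12.0956484 u
Δm = 12.0956484 − 11.99671 = 0.0989384 u
E_B = 0.0989384 × 931.49 = 92.1601 MeV
Per nucleus in joules: 92.1601 MeV × 1.602e-13 J/MeV = 1.4764e-11 J
Per mole: 1.4764e-11 J × 6.022e23 mol⁻¹ = 8.8909e+12 J/mol

8.89e+09 kJ/mol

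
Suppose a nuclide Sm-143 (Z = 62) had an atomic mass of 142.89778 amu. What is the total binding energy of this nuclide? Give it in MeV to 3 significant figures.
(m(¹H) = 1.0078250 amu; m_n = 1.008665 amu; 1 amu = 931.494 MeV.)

1200 MeV

Z = 62, so N = A − Z = 143 − 62 = 81.
Mass of separated nucleons = 62(1.0078250) + 81(1.008665) = 62.4851500 + 81.701865 = 144.1870150 amu
Mass defect Δm = 144.1870150 − 142.89778 = 1.2892350 amu
Binding energy = Δm·c² = 1.2892350 × 931.494 MeV/amu = 1200.91 MeV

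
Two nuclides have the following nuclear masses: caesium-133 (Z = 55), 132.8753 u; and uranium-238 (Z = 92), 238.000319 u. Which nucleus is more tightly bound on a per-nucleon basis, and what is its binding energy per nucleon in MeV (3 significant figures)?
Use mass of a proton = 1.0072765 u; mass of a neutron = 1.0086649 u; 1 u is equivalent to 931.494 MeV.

caesium-133; 8.41 MeV/nucleon

caesium-133: Σm = 55(1.0072765) + 78(1.0086649) = 134.0760697 u; Δm = 1.2007697 u; E_B = 1118.5 MeV; E_B/A = 8.410 MeV
uranium-238: Σm = 92(1.0072765) + 146(1.0086649) = 239.9345134 u; Δm = 1.9341944 u; E_B = 1801.7 MeV; E_B/A = 7.570 MeV
caesium-133 has the higher binding energy per nucleon, so it is the more tightly bound nucleus.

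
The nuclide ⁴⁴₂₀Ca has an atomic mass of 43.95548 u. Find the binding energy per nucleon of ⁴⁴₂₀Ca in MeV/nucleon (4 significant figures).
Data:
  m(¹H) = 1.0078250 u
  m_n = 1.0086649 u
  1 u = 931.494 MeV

With 20 protons and 24 neutrons (A = 44):
Σm = 20·m(¹H) + 24·m_n = 20.1565000 + 24.2079576 = 44.3644576 u
The mass defect is 44.3644576 − 43.95548 = 0.4089776 u.
Converting to energy: 0.4089776 u × 931.494 MeV/u = 380.960 MeV
BE/A = 380.960 MeV / 44 = 8.658 MeV/nucleon

8.658 MeV/nucleon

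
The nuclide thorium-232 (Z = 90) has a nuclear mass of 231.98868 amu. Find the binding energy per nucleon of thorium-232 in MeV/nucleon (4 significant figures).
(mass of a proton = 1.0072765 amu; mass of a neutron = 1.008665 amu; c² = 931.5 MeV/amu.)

7.615 MeV/nucleon

Mass of separated nucleons = 90(1.0072765) + 142(1.008665) = 90.6548850 + 143.230430 = 233.8853150 amu
Mass defect Δm = 233.8853150 − 231.98868 = 1.8966350 amu
Converting to energy: 1.8966350 amu × 931.5 MeV/amu = 1766.72 MeV
Dividing by A = 232 gives 7.615 MeV per nucleon.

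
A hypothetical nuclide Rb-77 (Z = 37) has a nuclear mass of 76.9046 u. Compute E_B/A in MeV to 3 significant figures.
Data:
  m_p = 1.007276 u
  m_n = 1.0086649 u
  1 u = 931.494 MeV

8.60 MeV/nucleon

Total constituent mass: 37 × 1.007276 + 40 × 1.0086649 = 77.6158080 u
Mass defect Δm = 77.6158080 − 76.9046 = 0.7112080 u
Binding energy = Δm·c² = 0.7112080 × 931.494 MeV/u = 662.486 MeV
Dividing by A = 77 gives 8.604 MeV per nucleon.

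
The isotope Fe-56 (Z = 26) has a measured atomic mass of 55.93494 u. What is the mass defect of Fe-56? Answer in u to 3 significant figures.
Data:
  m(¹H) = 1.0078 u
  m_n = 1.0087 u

Mass of separated nucleons = 26(1.0078) + 30(1.0087) = 26.2028 + 30.2610 = 56.4638 u
Mass defect Δm = 56.4638 − 55.93494 = 0.52886 u

0.529 u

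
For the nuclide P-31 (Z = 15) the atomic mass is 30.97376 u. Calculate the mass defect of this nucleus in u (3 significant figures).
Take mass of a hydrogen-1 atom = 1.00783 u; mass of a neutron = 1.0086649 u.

0.282 u

Z = 15, so N = A − Z = 31 − 15 = 16.
Σm = 15·m(¹H) + 16·m_n = 15.11745 + 16.1386384 = 31.2560884 u
Δm = 31.2560884 − 30.97376 = 0.2823284 u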